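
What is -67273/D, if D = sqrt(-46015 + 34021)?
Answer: 67273*I*sqrt(11994)/11994 ≈ 614.27*I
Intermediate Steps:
D = I*sqrt(11994) (D = sqrt(-11994) = I*sqrt(11994) ≈ 109.52*I)
-67273/D = -67273*(-I*sqrt(11994)/11994) = -(-67273)*I*sqrt(11994)/11994 = 67273*I*sqrt(11994)/11994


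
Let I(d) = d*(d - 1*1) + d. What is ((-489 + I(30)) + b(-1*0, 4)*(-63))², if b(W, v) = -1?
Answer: 224676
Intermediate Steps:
I(d) = d + d*(-1 + d) (I(d) = d*(d - 1) + d = d*(-1 + d) + d = d + d*(-1 + d))
((-489 + I(30)) + b(-1*0, 4)*(-63))² = ((-489 + 30²) - 1*(-63))² = ((-489 + 900) + 63)² = (411 + 63)² = 474² = 224676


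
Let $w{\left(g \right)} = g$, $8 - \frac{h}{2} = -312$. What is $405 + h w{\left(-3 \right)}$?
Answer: $-1515$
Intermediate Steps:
$h = 640$ ($h = 16 - -624 = 16 + 624 = 640$)
$405 + h w{\left(-3 \right)} = 405 + 640 \left(-3\right) = 405 - 1920 = -1515$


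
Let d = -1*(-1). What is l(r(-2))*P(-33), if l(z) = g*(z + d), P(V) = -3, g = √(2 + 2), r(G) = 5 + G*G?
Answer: -60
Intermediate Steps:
r(G) = 5 + G²
d = 1
g = 2 (g = √4 = 2)
l(z) = 2 + 2*z (l(z) = 2*(z + 1) = 2*(1 + z) = 2 + 2*z)
l(r(-2))*P(-33) = (2 + 2*(5 + (-2)²))*(-3) = (2 + 2*(5 + 4))*(-3) = (2 + 2*9)*(-3) = (2 + 18)*(-3) = 20*(-3) = -60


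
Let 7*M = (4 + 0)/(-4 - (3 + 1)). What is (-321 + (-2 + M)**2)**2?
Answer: 3853305625/38416 ≈ 1.0030e+5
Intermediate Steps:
M = -1/14 (M = ((4 + 0)/(-4 - (3 + 1)))/7 = (4/(-4 - 1*4))/7 = (4/(-4 - 4))/7 = (4/(-8))/7 = (4*(-1/8))/7 = (1/7)*(-1/2) = -1/14 ≈ -0.071429)
(-321 + (-2 + M)**2)**2 = (-321 + (-2 - 1/14)**2)**2 = (-321 + (-29/14)**2)**2 = (-321 + 841/196)**2 = (-62075/196)**2 = 3853305625/38416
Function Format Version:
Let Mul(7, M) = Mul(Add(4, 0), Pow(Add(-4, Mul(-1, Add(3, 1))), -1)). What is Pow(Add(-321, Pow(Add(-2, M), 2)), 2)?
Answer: Rational(3853305625, 38416) ≈ 1.0030e+5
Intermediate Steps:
M = Rational(-1, 14) (M = Mul(Rational(1, 7), Mul(Add(4, 0), Pow(Add(-4, Mul(-1, Add(3, 1))), -1))) = Mul(Rational(1, 7), Mul(4, Pow(Add(-4, Mul(-1, 4)), -1))) = Mul(Rational(1, 7), Mul(4, Pow(Add(-4, -4), -1))) = Mul(Rational(1, 7), Mul(4, Pow(-8, -1))) = Mul(Rational(1, 7), Mul(4, Rational(-1, 8))) = Mul(Rational(1, 7), Rational(-1, 2)) = Rational(-1, 14) ≈ -0.071429)
Pow(Add(-321, Pow(Add(-2, M), 2)), 2) = Pow(Add(-321, Pow(Add(-2, Rational(-1, 14)), 2)), 2) = Pow(Add(-321, Pow(Rational(-29, 14), 2)), 2) = Pow(Add(-321, Rational(841, 196)), 2) = Pow(Rational(-62075, 196), 2) = Rational(3853305625, 38416)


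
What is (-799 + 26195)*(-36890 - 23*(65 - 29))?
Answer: -957886328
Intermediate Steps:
(-799 + 26195)*(-36890 - 23*(65 - 29)) = 25396*(-36890 - 23*36) = 25396*(-36890 - 828) = 25396*(-37718) = -957886328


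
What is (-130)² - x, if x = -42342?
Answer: 59242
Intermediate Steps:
(-130)² - x = (-130)² - 1*(-42342) = 16900 + 42342 = 59242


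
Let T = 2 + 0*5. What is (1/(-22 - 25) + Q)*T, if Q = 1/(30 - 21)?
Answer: 76/423 ≈ 0.17967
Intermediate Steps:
T = 2 (T = 2 + 0 = 2)
Q = ⅑ (Q = 1/9 = ⅑ ≈ 0.11111)
(1/(-22 - 25) + Q)*T = (1/(-22 - 25) + ⅑)*2 = (1/(-47) + ⅑)*2 = (-1/47 + ⅑)*2 = (38/423)*2 = 76/423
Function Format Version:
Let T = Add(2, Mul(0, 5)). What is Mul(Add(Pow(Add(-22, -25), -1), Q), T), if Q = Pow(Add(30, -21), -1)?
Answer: Rational(76, 423) ≈ 0.17967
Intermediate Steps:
T = 2 (T = Add(2, 0) = 2)
Q = Rational(1, 9) (Q = Pow(9, -1) = Rational(1, 9) ≈ 0.11111)
Mul(Add(Pow(Add(-22, -25), -1), Q), T) = Mul(Add(Pow(Add(-22, -25), -1), Rational(1, 9)), 2) = Mul(Add(Pow(-47, -1), Rational(1, 9)), 2) = Mul(Add(Rational(-1, 47), Rational(1, 9)), 2) = Mul(Rational(38, 423), 2) = Rational(76, 423)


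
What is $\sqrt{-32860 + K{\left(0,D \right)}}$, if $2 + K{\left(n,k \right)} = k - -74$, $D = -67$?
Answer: $i \sqrt{32855} \approx 181.26 i$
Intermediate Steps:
$K{\left(n,k \right)} = 72 + k$ ($K{\left(n,k \right)} = -2 + \left(k - -74\right) = -2 + \left(k + 74\right) = -2 + \left(74 + k\right) = 72 + k$)
$\sqrt{-32860 + K{\left(0,D \right)}} = \sqrt{-32860 + \left(72 - 67\right)} = \sqrt{-32860 + 5} = \sqrt{-32855} = i \sqrt{32855}$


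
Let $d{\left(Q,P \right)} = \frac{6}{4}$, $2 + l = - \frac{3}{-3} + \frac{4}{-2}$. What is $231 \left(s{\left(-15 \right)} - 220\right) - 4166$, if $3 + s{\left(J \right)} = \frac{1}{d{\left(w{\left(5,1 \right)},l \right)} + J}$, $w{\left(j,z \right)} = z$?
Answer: $- \frac{501265}{9} \approx -55696.0$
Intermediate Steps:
$l = -3$ ($l = -2 + \left(- \frac{3}{-3} + \frac{4}{-2}\right) = -2 + \left(\left(-3\right) \left(- \frac{1}{3}\right) + 4 \left(- \frac{1}{2}\right)\right) = -2 + \left(1 - 2\right) = -2 - 1 = -3$)
$d{\left(Q,P \right)} = \frac{3}{2}$ ($d{\left(Q,P \right)} = 6 \cdot \frac{1}{4} = \frac{3}{2}$)
$s{\left(J \right)} = -3 + \frac{1}{\frac{3}{2} + J}$
$231 \left(s{\left(-15 \right)} - 220\right) - 4166 = 231 \left(\frac{-7 - -90}{3 + 2 \left(-15\right)} - 220\right) - 4166 = 231 \left(\frac{-7 + 90}{3 - 30} - 220\right) - 4166 = 231 \left(\frac{1}{-27} \cdot 83 - 220\right) - 4166 = 231 \left(\left(- \frac{1}{27}\right) 83 - 220\right) - 4166 = 231 \left(- \frac{83}{27} - 220\right) - 4166 = 231 \left(- \frac{6023}{27}\right) - 4166 = - \frac{463771}{9} - 4166 = - \frac{501265}{9}$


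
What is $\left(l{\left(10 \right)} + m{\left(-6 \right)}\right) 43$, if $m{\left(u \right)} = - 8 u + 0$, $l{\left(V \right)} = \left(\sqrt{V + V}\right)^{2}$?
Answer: $2924$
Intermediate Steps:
$l{\left(V \right)} = 2 V$ ($l{\left(V \right)} = \left(\sqrt{2 V}\right)^{2} = \left(\sqrt{2} \sqrt{V}\right)^{2} = 2 V$)
$m{\left(u \right)} = - 8 u$
$\left(l{\left(10 \right)} + m{\left(-6 \right)}\right) 43 = \left(2 \cdot 10 - -48\right) 43 = \left(20 + 48\right) 43 = 68 \cdot 43 = 2924$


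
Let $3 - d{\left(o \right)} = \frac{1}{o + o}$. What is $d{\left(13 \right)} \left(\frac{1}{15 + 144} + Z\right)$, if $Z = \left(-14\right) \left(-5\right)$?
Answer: $\frac{857087}{4134} \approx 207.33$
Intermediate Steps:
$Z = 70$
$d{\left(o \right)} = 3 - \frac{1}{2 o}$ ($d{\left(o \right)} = 3 - \frac{1}{o + o} = 3 - \frac{1}{2 o}$)
$d{\left(13 \right)} \left(\frac{1}{15 + 144} + Z\right) = \left(3 - \frac{1}{2 \cdot 13}\right) \left(\frac{1}{15 + 144} + 70\right) = \left(3 - \frac{1}{26}\right) \left(\frac{1}{159} + 70\right) = \frac{77}{26} \cdot \frac{11131}{159} = \frac{857087}{4134}$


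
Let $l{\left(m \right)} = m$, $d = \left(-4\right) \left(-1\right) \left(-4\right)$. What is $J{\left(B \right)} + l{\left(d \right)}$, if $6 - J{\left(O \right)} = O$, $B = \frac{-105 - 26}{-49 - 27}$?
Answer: $- \frac{891}{76} \approx -11.724$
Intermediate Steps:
$d = -16$ ($d = 4 \left(-4\right) = -16$)
$B = \frac{131}{76}$ ($B = - \frac{131}{-76} = \left(-131\right) \left(- \frac{1}{76}\right) = \frac{131}{76} \approx 1.7237$)
$J{\left(O \right)} = 6 - O$
$J{\left(B \right)} + l{\left(d \right)} = \left(6 - \frac{131}{76}\right) - 16 = \frac{325}{76} - 16 = - \frac{891}{76}$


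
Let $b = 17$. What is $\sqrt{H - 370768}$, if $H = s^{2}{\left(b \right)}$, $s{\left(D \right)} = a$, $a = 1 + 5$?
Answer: $2 i \sqrt{92683} \approx 608.88 i$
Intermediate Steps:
$a = 6$
$s{\left(D \right)} = 6$
$H = 36$ ($H = 6^{2} = 36$)
$\sqrt{H - 370768} = \sqrt{36 - 370768} = \sqrt{-370732} = 2 i \sqrt{92683}$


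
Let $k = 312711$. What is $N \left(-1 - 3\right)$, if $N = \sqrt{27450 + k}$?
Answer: $- 4 \sqrt{340161} \approx -2332.9$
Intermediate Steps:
$N = \sqrt{340161}$ ($N = \sqrt{27450 + 312711} = \sqrt{340161} \approx 583.23$)
$N \left(-1 - 3\right) = \sqrt{340161} \left(-1 - 3\right) = \sqrt{340161} \left(-4\right) = - 4 \sqrt{340161}$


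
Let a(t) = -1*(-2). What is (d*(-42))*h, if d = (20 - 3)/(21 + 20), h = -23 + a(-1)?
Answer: 14994/41 ≈ 365.71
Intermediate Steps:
a(t) = 2
h = -21 (h = -23 + 2 = -21)
d = 17/41 ≈ 0.41463
(d*(-42))*h = ((17/41)*(-42))*(-21) = -714/41*(-21) = 14994/41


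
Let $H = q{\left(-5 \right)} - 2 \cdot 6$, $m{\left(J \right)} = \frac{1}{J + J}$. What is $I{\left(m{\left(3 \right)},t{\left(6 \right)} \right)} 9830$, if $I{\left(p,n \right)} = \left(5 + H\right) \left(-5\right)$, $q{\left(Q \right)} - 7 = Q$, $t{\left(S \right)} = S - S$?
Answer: $245750$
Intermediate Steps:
$t{\left(S \right)} = 0$
$q{\left(Q \right)} = 7 + Q$
$m{\left(J \right)} = \frac{1}{2 J}$
$H = -10$ ($H = \left(7 - 5\right) - 2 \cdot 6 = 2 - 12 = -10$)
$I{\left(p,n \right)} = 25$ ($I{\left(p,n \right)} = \left(5 - 10\right) \left(-5\right) = \left(-5\right) \left(-5\right) = 25$)
$I{\left(m{\left(3 \right)},t{\left(6 \right)} \right)} 9830 = 25 \cdot 9830 = 245750$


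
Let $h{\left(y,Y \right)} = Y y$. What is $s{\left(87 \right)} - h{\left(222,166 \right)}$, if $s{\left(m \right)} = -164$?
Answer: $-37016$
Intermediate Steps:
$s{\left(87 \right)} - h{\left(222,166 \right)} = -164 - 166 \cdot 222 = -164 - 36852 = -37016$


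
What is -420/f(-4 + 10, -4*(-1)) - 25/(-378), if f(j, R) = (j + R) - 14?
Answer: 39715/378 ≈ 105.07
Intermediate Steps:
f(j, R) = -14 + R + j (f(j, R) = (R + j) - 14 = -14 + R + j)
-420/f(-4 + 10, -4*(-1)) - 25/(-378) = -420/(-14 - 4*(-1) + (-4 + 10)) - 25/(-378) = -420/(-14 + 4 + 6) - 25*(-1/378) = -420/(-4) + 25/378 = -420*(-¼) + 25/378 = 105 + 25/378 = 39715/378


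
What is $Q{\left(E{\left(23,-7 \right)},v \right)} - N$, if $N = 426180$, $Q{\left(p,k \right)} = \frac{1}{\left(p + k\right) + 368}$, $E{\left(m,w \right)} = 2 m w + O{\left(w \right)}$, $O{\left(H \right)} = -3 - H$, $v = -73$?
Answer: $- \frac{9802141}{23} \approx -4.2618 \cdot 10^{5}$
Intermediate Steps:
$E{\left(m,w \right)} = -3 - w + 2 m w$ ($E{\left(m,w \right)} = 2 m w - \left(3 + w\right) = -3 - w + 2 m w$)
$Q{\left(p,k \right)} = \frac{1}{368 + k + p}$ ($Q{\left(p,k \right)} = \frac{1}{\left(k + p\right) + 368} = \frac{1}{368 + k + p}$)
$Q{\left(E{\left(23,-7 \right)},v \right)} - N = \frac{1}{368 - 73 - \left(-4 + 322\right)} - 426180 = \frac{1}{368 - 73 - 318} - 426180 = \frac{1}{-23} - 426180 = - \frac{1}{23} - 426180 = - \frac{9802141}{23}$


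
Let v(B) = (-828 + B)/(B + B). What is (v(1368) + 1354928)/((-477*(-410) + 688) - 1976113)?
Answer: -14710649/19324140 ≈ -0.76126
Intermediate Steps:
v(B) = (-828 + B)/(2*B) (v(B) = (-828 + B)/((2*B)) = (-828 + B)*(1/(2*B)) = (-828 + B)/(2*B))
(v(1368) + 1354928)/((-477*(-410) + 688) - 1976113) = ((½)*(-828 + 1368)/1368 + 1354928)/((-477*(-410) + 688) - 1976113) = ((½)*(1/1368)*540 + 1354928)/((195570 + 688) - 1976113) = (15/76 + 1354928)/(196258 - 1976113) = (102974543/76)/(-1779855) = (102974543/76)*(-1/1779855) = -14710649/19324140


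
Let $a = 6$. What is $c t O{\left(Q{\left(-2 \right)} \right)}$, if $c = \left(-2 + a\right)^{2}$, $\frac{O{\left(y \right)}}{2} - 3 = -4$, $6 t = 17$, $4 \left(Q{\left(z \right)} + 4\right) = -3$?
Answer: $- \frac{272}{3} \approx -90.667$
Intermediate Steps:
$Q{\left(z \right)} = - \frac{19}{4}$ ($Q{\left(z \right)} = -4 + \frac{1}{4} \left(-3\right) = -4 - \frac{3}{4} = - \frac{19}{4}$)
$t = \frac{17}{6}$ ($t = \frac{1}{6} \cdot 17 = \frac{17}{6} \approx 2.8333$)
$O{\left(y \right)} = -2$ ($O{\left(y \right)} = 6 + 2 \left(-4\right) = 6 - 8 = -2$)
$c = 16$ ($c = \left(-2 + 6\right)^{2} = 4^{2} = 16$)
$c t O{\left(Q{\left(-2 \right)} \right)} = 16 \cdot \frac{17}{6} \left(-2\right) = \frac{136}{3} \left(-2\right) = - \frac{272}{3}$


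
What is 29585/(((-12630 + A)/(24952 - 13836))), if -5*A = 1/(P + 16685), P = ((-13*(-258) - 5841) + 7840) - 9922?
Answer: -19922754378800/765125401 ≈ -26039.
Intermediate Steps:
P = -4569 (P = ((3354 - 5841) + 7840) - 9922 = (-2487 + 7840) - 9922 = 5353 - 9922 = -4569)
A = -1/60580 (A = -1/(5*(-4569 + 16685)) = -⅕/12116 = -⅕*1/12116 = -1/60580 ≈ -1.6507e-5)
29585/(((-12630 + A)/(24952 - 13836))) = 29585/(((-12630 - 1/60580)/(24952 - 13836))) = 29585/((-765125401/60580/11116)) = 29585/((-765125401/60580*1/11116)) = 29585/(-765125401/673407280) = 29585*(-673407280/765125401) = -19922754378800/765125401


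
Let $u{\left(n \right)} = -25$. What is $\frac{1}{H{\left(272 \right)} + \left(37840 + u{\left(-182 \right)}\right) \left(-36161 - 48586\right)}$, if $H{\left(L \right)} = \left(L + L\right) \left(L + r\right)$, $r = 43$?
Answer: $- \frac{1}{3204536445} \approx -3.1206 \cdot 10^{-10}$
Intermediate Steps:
$H{\left(L \right)} = 2 L \left(43 + L\right)$ ($H{\left(L \right)} = \left(L + L\right) \left(L + 43\right) = 2 L \left(43 + L\right)$)
$\frac{1}{H{\left(272 \right)} + \left(37840 + u{\left(-182 \right)}\right) \left(-36161 - 48586\right)} = \frac{1}{2 \cdot 272 \left(43 + 272\right) + \left(37840 - 25\right) \left(-36161 - 48586\right)} = \frac{1}{2 \cdot 272 \cdot 315 + 37815 \left(-84747\right)} = \frac{1}{171360 - 3204707805} = \frac{1}{-3204536445} = - \frac{1}{3204536445}$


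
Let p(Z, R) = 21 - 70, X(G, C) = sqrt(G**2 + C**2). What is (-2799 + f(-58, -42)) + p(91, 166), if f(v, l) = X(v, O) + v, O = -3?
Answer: -2906 + sqrt(3373) ≈ -2847.9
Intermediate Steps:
X(G, C) = sqrt(C**2 + G**2)
p(Z, R) = -49
f(v, l) = v + sqrt(9 + v**2) (f(v, l) = sqrt((-3)**2 + v**2) + v = sqrt(9 + v**2) + v = v + sqrt(9 + v**2))
(-2799 + f(-58, -42)) + p(91, 166) = (-2799 + (-58 + sqrt(9 + (-58)**2))) - 49 = (-2799 + (-58 + sqrt(9 + 3364))) - 49 = (-2799 + (-58 + sqrt(3373))) - 49 = (-2857 + sqrt(3373)) - 49 = -2906 + sqrt(3373)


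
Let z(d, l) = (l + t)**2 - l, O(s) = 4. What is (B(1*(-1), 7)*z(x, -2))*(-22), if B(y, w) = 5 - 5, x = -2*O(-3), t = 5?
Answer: 0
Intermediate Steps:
x = -8 (x = -2*4 = -8)
z(d, l) = (5 + l)**2 - l (z(d, l) = (l + 5)**2 - l = (5 + l)**2 - l)
B(y, w) = 0
(B(1*(-1), 7)*z(x, -2))*(-22) = (0*((5 - 2)**2 - 1*(-2)))*(-22) = (0*(3**2 + 2))*(-22) = (0*(9 + 2))*(-22) = (0*11)*(-22) = 0*(-22) = 0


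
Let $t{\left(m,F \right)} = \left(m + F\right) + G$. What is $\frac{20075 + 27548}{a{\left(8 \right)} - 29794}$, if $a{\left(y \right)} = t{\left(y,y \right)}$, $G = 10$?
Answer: $- \frac{47623}{29768} \approx -1.5998$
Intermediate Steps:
$t{\left(m,F \right)} = 10 + F + m$ ($t{\left(m,F \right)} = \left(m + F\right) + 10 = \left(F + m\right) + 10 = 10 + F + m$)
$a{\left(y \right)} = 10 + 2 y$ ($a{\left(y \right)} = 10 + y + y = 10 + 2 y$)
$\frac{20075 + 27548}{a{\left(8 \right)} - 29794} = \frac{20075 + 27548}{\left(10 + 2 \cdot 8\right) - 29794} = \frac{47623}{\left(10 + 16\right) - 29794} = \frac{47623}{26 - 29794} = \frac{47623}{-29768} = 47623 \left(- \frac{1}{29768}\right) = - \frac{47623}{29768}$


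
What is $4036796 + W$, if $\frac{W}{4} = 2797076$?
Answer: $15225100$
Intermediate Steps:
$W = 11188304$ ($W = 4 \cdot 2797076 = 11188304$)
$4036796 + W = 4036796 + 11188304 = 15225100$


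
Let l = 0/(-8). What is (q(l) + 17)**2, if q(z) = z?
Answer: 289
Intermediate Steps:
l = 0 (l = 0*(-1/8) = 0)
(q(l) + 17)**2 = (0 + 17)**2 = 17**2 = 289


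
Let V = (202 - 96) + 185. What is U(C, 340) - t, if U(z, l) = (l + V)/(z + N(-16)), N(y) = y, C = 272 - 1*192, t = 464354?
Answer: -29718025/64 ≈ -4.6434e+5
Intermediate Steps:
C = 80 (C = 272 - 192 = 80)
V = 291 (V = 106 + 185 = 291)
U(z, l) = (291 + l)/(-16 + z) (U(z, l) = (l + 291)/(z - 16) = (291 + l)/(-16 + z))
U(C, 340) - t = (291 + 340)/(-16 + 80) - 1*464354 = 631/64 - 464354 = -29718025/64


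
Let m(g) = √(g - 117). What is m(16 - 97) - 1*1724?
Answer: -1724 + 3*I*√22 ≈ -1724.0 + 14.071*I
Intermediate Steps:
m(g) = √(-117 + g)
m(16 - 97) - 1*1724 = √(-117 + (16 - 97)) - 1*1724 = √(-117 - 81) - 1724 = √(-198) - 1724 = 3*I*√22 - 1724 = -1724 + 3*I*√22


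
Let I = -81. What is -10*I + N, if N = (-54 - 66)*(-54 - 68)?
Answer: 15450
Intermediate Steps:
N = 14640 (N = -120*(-122) = 14640)
-10*I + N = -10*(-81) + 14640 = 810 + 14640 = 15450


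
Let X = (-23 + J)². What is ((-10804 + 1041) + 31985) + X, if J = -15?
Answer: 23666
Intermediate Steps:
X = 1444 (X = (-23 - 15)² = (-38)² = 1444)
((-10804 + 1041) + 31985) + X = ((-10804 + 1041) + 31985) + 1444 = (-9763 + 31985) + 1444 = 22222 + 1444 = 23666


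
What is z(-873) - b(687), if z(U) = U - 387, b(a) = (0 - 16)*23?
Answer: -892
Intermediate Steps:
b(a) = -368 (b(a) = -16*23 = -368)
z(U) = -387 + U
z(-873) - b(687) = (-387 - 873) - 1*(-368) = -1260 + 368 = -892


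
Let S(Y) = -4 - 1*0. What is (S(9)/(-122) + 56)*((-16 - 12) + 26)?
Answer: -6836/61 ≈ -112.07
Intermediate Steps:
S(Y) = -4 (S(Y) = -4 + 0 = -4)
(S(9)/(-122) + 56)*((-16 - 12) + 26) = (-4/(-122) + 56)*((-16 - 12) + 26) = (-4*(-1/122) + 56)*(-28 + 26) = (2/61 + 56)*(-2) = (3418/61)*(-2) = -6836/61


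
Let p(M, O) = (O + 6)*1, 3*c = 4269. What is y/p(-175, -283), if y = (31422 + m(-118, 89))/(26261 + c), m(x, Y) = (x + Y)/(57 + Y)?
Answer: -4587583/1119596328 ≈ -0.0040975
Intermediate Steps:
c = 1423 (c = (⅓)*4269 = 1423)
m(x, Y) = (Y + x)/(57 + Y)
p(M, O) = 6 + O (p(M, O) = (6 + O)*1 = 6 + O)
y = 4587583/4041864 (y = (31422 + (89 - 118)/(57 + 89))/(26261 + 1423) = (31422 - 29/146)/27684 = (31422 + (1/146)*(-29))*(1/27684) = (31422 - 29/146)*(1/27684) = (4587583/146)*(1/27684) = 4587583/4041864 ≈ 1.1350)
y/p(-175, -283) = 4587583/(4041864*(6 - 283)) = (4587583/4041864)/(-277) = (4587583/4041864)*(-1/277) = -4587583/1119596328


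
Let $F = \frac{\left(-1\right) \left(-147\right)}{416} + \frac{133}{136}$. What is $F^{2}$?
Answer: $\frac{88642225}{50013184} \approx 1.7724$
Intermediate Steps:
$F = \frac{9415}{7072}$ ($F = 147 \cdot \frac{1}{416} + 133 \cdot \frac{1}{136} = \frac{147}{416} + \frac{133}{136} = \frac{9415}{7072} \approx 1.3313$)
$F^{2} = \left(\frac{9415}{7072}\right)^{2} = \frac{88642225}{50013184}$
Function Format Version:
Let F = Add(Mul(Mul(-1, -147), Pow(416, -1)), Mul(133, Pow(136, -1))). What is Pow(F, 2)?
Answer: Rational(88642225, 50013184) ≈ 1.7724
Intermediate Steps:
F = Rational(9415, 7072) (F = Add(Mul(147, Rational(1, 416)), Mul(133, Rational(1, 136))) = Add(Rational(147, 416), Rational(133, 136)) = Rational(9415, 7072) ≈ 1.3313)
Pow(F, 2) = Pow(Rational(9415, 7072), 2) = Rational(88642225, 50013184)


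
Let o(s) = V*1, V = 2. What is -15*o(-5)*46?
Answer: -1380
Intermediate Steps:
o(s) = 2 (o(s) = 2*1 = 2)
-15*o(-5)*46 = -15*2*46 = -30*46 = -1380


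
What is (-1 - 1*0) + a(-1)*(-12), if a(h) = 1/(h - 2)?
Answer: 3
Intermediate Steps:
a(h) = 1/(-2 + h)
(-1 - 1*0) + a(-1)*(-12) = (-1 - 1*0) - 12/(-2 - 1) = (-1 + 0) - 12/(-3) = -1 - 1/3*(-12) = -1 + 4 = 3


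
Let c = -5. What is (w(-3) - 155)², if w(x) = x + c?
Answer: 26569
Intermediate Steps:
w(x) = -5 + x (w(x) = x - 5 = -5 + x)
(w(-3) - 155)² = ((-5 - 3) - 155)² = (-8 - 155)² = (-163)² = 26569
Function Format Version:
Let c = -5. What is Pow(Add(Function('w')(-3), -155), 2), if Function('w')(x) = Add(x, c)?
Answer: 26569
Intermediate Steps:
Function('w')(x) = Add(-5, x) (Function('w')(x) = Add(x, -5) = Add(-5, x))
Pow(Add(Function('w')(-3), -155), 2) = Pow(Add(Add(-5, -3), -155), 2) = Pow(Add(-8, -155), 2) = Pow(-163, 2) = 26569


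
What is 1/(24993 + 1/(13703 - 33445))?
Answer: 19742/493411805 ≈ 4.0011e-5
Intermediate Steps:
1/(24993 + 1/(13703 - 33445)) = 1/(24993 + 1/(-19742)) = 1/(24993 - 1/19742) = 1/(493411805/19742) = 19742/493411805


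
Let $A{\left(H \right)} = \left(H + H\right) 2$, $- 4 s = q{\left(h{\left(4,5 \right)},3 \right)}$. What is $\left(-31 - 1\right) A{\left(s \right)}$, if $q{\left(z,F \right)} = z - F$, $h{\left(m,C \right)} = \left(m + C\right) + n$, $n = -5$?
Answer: $32$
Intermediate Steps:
$h{\left(m,C \right)} = -5 + C + m$ ($h{\left(m,C \right)} = \left(m + C\right) - 5 = \left(C + m\right) - 5 = -5 + C + m$)
$s = - \frac{1}{4}$ ($s = - \frac{\left(-5 + 5 + 4\right) - 3}{4} = - \frac{4 - 3}{4} = \left(- \frac{1}{4}\right) 1 = - \frac{1}{4} \approx -0.25$)
$A{\left(H \right)} = 4 H$ ($A{\left(H \right)} = 2 H 2 = 4 H$)
$\left(-31 - 1\right) A{\left(s \right)} = \left(-31 - 1\right) 4 \left(- \frac{1}{4}\right) = \left(-32\right) \left(-1\right) = 32$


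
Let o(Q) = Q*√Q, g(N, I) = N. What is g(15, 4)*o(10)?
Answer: 150*√10 ≈ 474.34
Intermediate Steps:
o(Q) = Q^(3/2)
g(15, 4)*o(10) = 15*10^(3/2) = 15*(10*√10) = 150*√10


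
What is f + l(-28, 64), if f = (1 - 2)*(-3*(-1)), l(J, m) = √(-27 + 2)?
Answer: -3 + 5*I ≈ -3.0 + 5.0*I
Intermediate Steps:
l(J, m) = 5*I (l(J, m) = √(-25) = 5*I)
f = -3 (f = -1*3 = -3)
f + l(-28, 64) = -3 + 5*I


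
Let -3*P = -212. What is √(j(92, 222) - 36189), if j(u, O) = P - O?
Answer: 11*I*√2703/3 ≈ 190.63*I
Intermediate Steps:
P = 212/3 (P = -⅓*(-212) = 212/3 ≈ 70.667)
j(u, O) = 212/3 - O
√(j(92, 222) - 36189) = √((212/3 - 1*222) - 36189) = √((212/3 - 222) - 36189) = √(-454/3 - 36189) = √(-109021/3) = 11*I*√2703/3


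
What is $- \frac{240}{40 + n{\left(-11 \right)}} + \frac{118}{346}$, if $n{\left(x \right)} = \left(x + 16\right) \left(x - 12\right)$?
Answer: $\frac{3063}{865} \approx 3.541$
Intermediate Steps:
$n{\left(x \right)} = \left(-12 + x\right) \left(16 + x\right)$ ($n{\left(x \right)} = \left(16 + x\right) \left(-12 + x\right) = \left(-12 + x\right) \left(16 + x\right)$)
$- \frac{240}{40 + n{\left(-11 \right)}} + \frac{118}{346} = - \frac{240}{40 + \left(-192 + \left(-11\right)^{2} + 4 \left(-11\right)\right)} + \frac{118}{346} = - \frac{240}{40 - 115} + 118 \cdot \frac{1}{346} = - \frac{240}{40 - 115} + \frac{59}{173} = - \frac{240}{-75} + \frac{59}{173} = \left(-240\right) \left(- \frac{1}{75}\right) + \frac{59}{173} = \frac{16}{5} + \frac{59}{173} = \frac{3063}{865}$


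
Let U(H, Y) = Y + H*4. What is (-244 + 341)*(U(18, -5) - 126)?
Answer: -5723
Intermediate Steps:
U(H, Y) = Y + 4*H
(-244 + 341)*(U(18, -5) - 126) = (-244 + 341)*((-5 + 4*18) - 126) = 97*((-5 + 72) - 126) = 97*(67 - 126) = 97*(-59) = -5723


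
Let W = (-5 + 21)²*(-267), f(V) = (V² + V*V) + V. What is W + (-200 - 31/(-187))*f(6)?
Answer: -15696606/187 ≈ -83939.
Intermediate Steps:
f(V) = V + 2*V² (f(V) = (V² + V²) + V = 2*V² + V = V + 2*V²)
W = -68352 (W = 16²*(-267) = 256*(-267) = -68352)
W + (-200 - 31/(-187))*f(6) = -68352 + (-200 - 31/(-187))*(6*(1 + 2*6)) = -68352 + (-200 - 31*(-1/187))*(6*(1 + 12)) = -68352 + (-200 + 31/187)*(6*13) = -68352 - 37369/187*78 = -68352 - 2914782/187 = -15696606/187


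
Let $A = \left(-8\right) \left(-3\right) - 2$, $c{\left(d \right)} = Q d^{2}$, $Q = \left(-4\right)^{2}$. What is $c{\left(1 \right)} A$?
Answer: $352$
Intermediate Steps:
$Q = 16$
$c{\left(d \right)} = 16 d^{2}$
$A = 22$ ($A = 24 - 2 = 22$)
$c{\left(1 \right)} A = 16 \cdot 1^{2} \cdot 22 = 16 \cdot 1 \cdot 22 = 16 \cdot 22 = 352$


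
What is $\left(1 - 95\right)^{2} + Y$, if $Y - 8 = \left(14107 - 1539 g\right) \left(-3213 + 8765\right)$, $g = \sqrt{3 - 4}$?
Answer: $78330908 - 8544528 i \approx 7.8331 \cdot 10^{7} - 8.5445 \cdot 10^{6} i$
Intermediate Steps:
$g = i$ ($g = \sqrt{-1} = i \approx 1.0 i$)
$Y = 78322072 - 8544528 i$ ($Y = 8 + \left(14107 - 1539 i\right) \left(-3213 + 8765\right) = 8 + \left(14107 - 1539 i\right) 5552 = 8 + \left(78322064 - 8544528 i\right) = 78322072 - 8544528 i \approx 7.8322 \cdot 10^{7} - 8.5445 \cdot 10^{6} i$)
$\left(1 - 95\right)^{2} + Y = \left(1 - 95\right)^{2} + \left(78322072 - 8544528 i\right) = \left(-94\right)^{2} + \left(78322072 - 8544528 i\right) = 8836 + \left(78322072 - 8544528 i\right) = 78330908 - 8544528 i$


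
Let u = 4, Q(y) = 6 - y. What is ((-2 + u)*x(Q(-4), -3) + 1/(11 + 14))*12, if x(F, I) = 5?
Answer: 3012/25 ≈ 120.48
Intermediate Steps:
((-2 + u)*x(Q(-4), -3) + 1/(11 + 14))*12 = ((-2 + 4)*5 + 1/(11 + 14))*12 = (2*5 + 1/25)*12 = (10 + 1/25)*12 = (251/25)*12 = 3012/25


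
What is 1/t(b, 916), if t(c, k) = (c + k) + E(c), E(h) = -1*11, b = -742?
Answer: 1/163 ≈ 0.0061350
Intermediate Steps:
E(h) = -11
t(c, k) = -11 + c + k (t(c, k) = (c + k) - 11 = -11 + c + k)
1/t(b, 916) = 1/(-11 - 742 + 916) = 1/163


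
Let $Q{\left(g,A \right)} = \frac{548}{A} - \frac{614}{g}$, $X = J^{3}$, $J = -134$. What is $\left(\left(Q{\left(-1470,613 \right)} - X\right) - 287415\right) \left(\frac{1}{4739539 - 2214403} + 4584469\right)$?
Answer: $\frac{1105068267585070389158431}{113771265048} \approx 9.7131 \cdot 10^{12}$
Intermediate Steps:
$X = -2406104$ ($X = \left(-134\right)^{3} = -2406104$)
$Q{\left(g,A \right)} = - \frac{614}{g} + \frac{548}{A}$
$\left(\left(Q{\left(-1470,613 \right)} - X\right) - 287415\right) \left(\frac{1}{4739539 - 2214403} + 4584469\right) = \left(\left(\left(- \frac{614}{-1470} + \frac{548}{613}\right) - -2406104\right) - 287415\right) \left(\frac{1}{4739539 - 2214403} + 4584469\right) = \left(\left(\left(\left(-614\right) \left(- \frac{1}{1470}\right) + 548 \cdot \frac{1}{613}\right) + 2406104\right) - 287415\right) \left(\frac{1}{2525136} + 4584469\right) = \left(\left(\left(\frac{307}{735} + \frac{548}{613}\right) + 2406104\right) - 287415\right) \left(\frac{1}{2525136} + 4584469\right) = \left(\left(\frac{590971}{450555} + 2406104\right) - 287415\right) \frac{11576407712785}{2525136} = \left(\frac{1084082778691}{450555} - 287415\right) \frac{11576407712785}{2525136} = \frac{954586513366}{450555} \cdot \frac{11576407712785}{2525136} = \frac{1105068267585070389158431}{113771265048}$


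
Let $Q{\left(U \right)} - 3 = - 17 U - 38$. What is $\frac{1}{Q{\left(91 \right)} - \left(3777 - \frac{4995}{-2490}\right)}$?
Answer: $- \frac{166}{889927} \approx -0.00018653$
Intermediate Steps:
$Q{\left(U \right)} = -35 - 17 U$ ($Q{\left(U \right)} = 3 - \left(38 + 17 U\right) = -35 - 17 U$)
$\frac{1}{Q{\left(91 \right)} - \left(3777 - \frac{4995}{-2490}\right)} = \frac{1}{\left(-35 - 1547\right) - \left(3777 - \frac{4995}{-2490}\right)} = \frac{1}{\left(-35 - 1547\right) + \left(-3777 + 4995 \left(- \frac{1}{2490}\right)\right)} = \frac{1}{-1582 - \frac{627315}{166}} = \frac{1}{- \frac{889927}{166}} = - \frac{166}{889927}$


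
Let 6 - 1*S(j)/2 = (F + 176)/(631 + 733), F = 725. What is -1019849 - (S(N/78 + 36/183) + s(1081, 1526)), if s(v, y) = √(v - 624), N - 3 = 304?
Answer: -695544301/682 - √457 ≈ -1.0199e+6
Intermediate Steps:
N = 307 (N = 3 + 304 = 307)
s(v, y) = √(-624 + v)
S(j) = 7283/682 (S(j) = 12 - 2*(725 + 176)/(631 + 733) = 12 - 1802/1364 = 12 - 2*901/1364 = 12 - 901/682 = 7283/682)
-1019849 - (S(N/78 + 36/183) + s(1081, 1526)) = -1019849 - (7283/682 + √(-624 + 1081)) = -1019849 - (7283/682 + √457) = -1019849 + (-7283/682 - √457) = -695544301/682 - √457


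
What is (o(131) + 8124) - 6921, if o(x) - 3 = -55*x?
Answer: -5999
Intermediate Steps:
o(x) = 3 - 55*x
(o(131) + 8124) - 6921 = ((3 - 55*131) + 8124) - 6921 = ((3 - 7205) + 8124) - 6921 = (-7202 + 8124) - 6921 = 922 - 6921 = -5999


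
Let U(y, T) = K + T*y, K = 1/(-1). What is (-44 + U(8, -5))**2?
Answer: 7225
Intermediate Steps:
K = -1 (K = 1*(-1) = -1)
U(y, T) = -1 + T*y
(-44 + U(8, -5))**2 = (-44 + (-1 - 5*8))**2 = (-44 + (-1 - 40))**2 = (-44 - 41)**2 = (-85)**2 = 7225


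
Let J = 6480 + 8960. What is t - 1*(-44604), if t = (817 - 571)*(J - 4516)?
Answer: 2731908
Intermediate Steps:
J = 15440
t = 2687304 (t = (817 - 571)*(15440 - 4516) = 246*10924 = 2687304)
t - 1*(-44604) = 2687304 - 1*(-44604) = 2687304 + 44604 = 2731908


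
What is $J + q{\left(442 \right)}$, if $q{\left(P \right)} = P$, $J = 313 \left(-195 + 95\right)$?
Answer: $-30858$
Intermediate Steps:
$J = -31300$ ($J = 313 \left(-100\right) = -31300$)
$J + q{\left(442 \right)} = -31300 + 442 = -30858$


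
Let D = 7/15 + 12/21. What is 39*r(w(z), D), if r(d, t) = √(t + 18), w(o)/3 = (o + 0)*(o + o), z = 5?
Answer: 13*√209895/35 ≈ 170.17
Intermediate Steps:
w(o) = 6*o² (w(o) = 3*((o + 0)*(o + o)) = 3*(o*(2*o)) = 3*(2*o²) = 6*o²)
D = 109/105 (D = 7*(1/15) + 12*(1/21) = 7/15 + 4/7 = 109/105 ≈ 1.0381)
r(d, t) = √(18 + t)
39*r(w(z), D) = 39*√(18 + 109/105) = 39*√(1999/105) = 39*(√209895/105) = 13*√209895/35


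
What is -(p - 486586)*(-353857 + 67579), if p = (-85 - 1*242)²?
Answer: -108687446646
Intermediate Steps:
p = 106929 (p = (-85 - 242)² = (-327)² = 106929)
-(p - 486586)*(-353857 + 67579) = -(106929 - 486586)*(-353857 + 67579) = -(-379657)*(-286278) = -1*108687446646 = -108687446646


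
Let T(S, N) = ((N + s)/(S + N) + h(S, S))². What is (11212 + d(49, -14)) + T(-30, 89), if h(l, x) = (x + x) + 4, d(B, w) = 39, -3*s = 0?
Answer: 49500956/3481 ≈ 14220.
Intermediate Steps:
s = 0 (s = -⅓*0 = 0)
h(l, x) = 4 + 2*x (h(l, x) = 2*x + 4 = 4 + 2*x)
T(S, N) = (4 + 2*S + N/(N + S))² (T(S, N) = ((N + 0)/(S + N) + (4 + 2*S))² = (N/(N + S) + (4 + 2*S))² = (4 + 2*S + N/(N + S))²)
(11212 + d(49, -14)) + T(-30, 89) = (11212 + 39) + (89 + 2*89*(2 - 30) + 2*(-30)*(2 - 30))²/(89 - 30)² = 11251 + (89 + 2*89*(-28) + 2*(-30)*(-28))²/59² = 11251 + (89 - 4984 + 1680)²/3481 = 11251 + (1/3481)*(-3215)² = 11251 + (1/3481)*10336225 = 11251 + 10336225/3481 = 49500956/3481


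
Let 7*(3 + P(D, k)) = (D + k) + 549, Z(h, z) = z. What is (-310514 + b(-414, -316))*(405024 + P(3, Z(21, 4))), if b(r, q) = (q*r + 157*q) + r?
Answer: -651406350348/7 ≈ -9.3058e+10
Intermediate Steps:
b(r, q) = r + 157*q + q*r (b(r, q) = (157*q + q*r) + r = r + 157*q + q*r)
P(D, k) = 528/7 + D/7 + k/7 (P(D, k) = -3 + ((D + k) + 549)/7 = -3 + (549 + D + k)/7 = -3 + (549/7 + D/7 + k/7) = 528/7 + D/7 + k/7)
(-310514 + b(-414, -316))*(405024 + P(3, Z(21, 4))) = (-310514 + (-414 + 157*(-316) - 316*(-414)))*(405024 + (528/7 + (⅐)*3 + (⅐)*4)) = (-310514 + (-414 - 49612 + 130824))*(405024 + (528/7 + 3/7 + 4/7)) = (-310514 + 80798)*(405024 + 535/7) = -229716*2835703/7 = -651406350348/7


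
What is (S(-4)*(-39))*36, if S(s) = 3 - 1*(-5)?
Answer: -11232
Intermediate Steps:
S(s) = 8 (S(s) = 3 + 5 = 8)
(S(-4)*(-39))*36 = (8*(-39))*36 = -312*36 = -11232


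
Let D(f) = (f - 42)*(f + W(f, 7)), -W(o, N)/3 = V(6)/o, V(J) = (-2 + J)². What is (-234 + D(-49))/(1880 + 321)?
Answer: 28951/15407 ≈ 1.8791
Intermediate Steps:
W(o, N) = -48/o (W(o, N) = -3*(-2 + 6)²/o = -3*4²/o = -48/o)
D(f) = (-42 + f)*(f - 48/f) (D(f) = (f - 42)*(f - 48/f) = (-42 + f)*(f - 48/f))
(-234 + D(-49))/(1880 + 321) = (-234 + (-48 + (-49)² - 42*(-49) + 2016/(-49)))/(1880 + 321) = (-234 + (-48 + 2401 + 2058 + 2016*(-1/49)))/2201 = (-234 + (-48 + 2401 + 2058 - 288/7))*(1/2201) = (-234 + 30589/7)*(1/2201) = (28951/7)*(1/2201) = 28951/15407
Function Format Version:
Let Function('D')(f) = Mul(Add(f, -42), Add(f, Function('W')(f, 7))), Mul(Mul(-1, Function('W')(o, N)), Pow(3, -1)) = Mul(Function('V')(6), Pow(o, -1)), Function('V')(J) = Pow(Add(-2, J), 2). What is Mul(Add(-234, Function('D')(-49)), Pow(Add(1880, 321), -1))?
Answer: Rational(28951, 15407) ≈ 1.8791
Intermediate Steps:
Function('W')(o, N) = Mul(-48, Pow(o, -1)) (Function('W')(o, N) = Mul(-3, Mul(Pow(Add(-2, 6), 2), Pow(o, -1))) = Mul(-3, Mul(Pow(4, 2), Pow(o, -1))) = Mul(-3, Mul(16, Pow(o, -1))) = Mul(-48, Pow(o, -1)))
Function('D')(f) = Mul(Add(-42, f), Add(f, Mul(-48, Pow(f, -1)))) (Function('D')(f) = Mul(Add(f, -42), Add(f, Mul(-48, Pow(f, -1)))) = Mul(Add(-42, f), Add(f, Mul(-48, Pow(f, -1)))))
Mul(Add(-234, Function('D')(-49)), Pow(Add(1880, 321), -1)) = Mul(Add(-234, Add(-48, Pow(-49, 2), Mul(-42, -49), Mul(2016, Pow(-49, -1)))), Pow(Add(1880, 321), -1)) = Mul(Add(-234, Add(-48, 2401, 2058, Mul(2016, Rational(-1, 49)))), Pow(2201, -1)) = Mul(Add(-234, Add(-48, 2401, 2058, Rational(-288, 7))), Rational(1, 2201)) = Mul(Add(-234, Rational(30589, 7)), Rational(1, 2201)) = Mul(Rational(28951, 7), Rational(1, 2201)) = Rational(28951, 15407)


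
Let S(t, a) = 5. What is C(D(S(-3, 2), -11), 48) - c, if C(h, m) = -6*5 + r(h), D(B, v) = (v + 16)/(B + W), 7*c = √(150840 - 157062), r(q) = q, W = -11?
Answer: -185/6 - I*√6222/7 ≈ -30.833 - 11.269*I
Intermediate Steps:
c = I*√6222/7 (c = √(150840 - 157062)/7 = √(-6222)/7 = (I*√6222)/7 = I*√6222/7 ≈ 11.269*I)
D(B, v) = (16 + v)/(-11 + B) (D(B, v) = (v + 16)/(B - 11) = (16 + v)/(-11 + B))
C(h, m) = -30 + h (C(h, m) = -6*5 + h = -30 + h)
C(D(S(-3, 2), -11), 48) - c = (-30 + (16 - 11)/(-11 + 5)) - I*√6222/7 = (-30 + 5/(-6)) - I*√6222/7 = (-30 - ⅙*5) - I*√6222/7 = (-30 - ⅚) - I*√6222/7 = -185/6 - I*√6222/7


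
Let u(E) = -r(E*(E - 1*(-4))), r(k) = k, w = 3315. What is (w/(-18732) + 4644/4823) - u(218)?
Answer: 208208587039/4302116 ≈ 48397.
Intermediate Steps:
u(E) = -E*(4 + E) (u(E) = -E*(E - 1*(-4)) = -E*(E + 4) = -E*(4 + E))
(w/(-18732) + 4644/4823) - u(218) = (3315/(-18732) + 4644/4823) - (-1)*218*(4 + 218) = (3315*(-1/18732) + 4644*(1/4823)) - (-1)*218*222 = (-1105/6244 + 4644/4823) - 1*(-48396) = 3381103/4302116 + 48396 = 208208587039/4302116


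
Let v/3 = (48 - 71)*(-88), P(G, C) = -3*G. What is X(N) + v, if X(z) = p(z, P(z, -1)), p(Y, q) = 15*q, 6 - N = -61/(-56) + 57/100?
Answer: 1645467/280 ≈ 5876.7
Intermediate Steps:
N = 6077/1400 (N = 6 - (-61/(-56) + 57/100) = 6 - (-61*(-1/56) + 57*(1/100)) = 6 - (61/56 + 57/100) = 6 - 1*2323/1400 = 6 - 2323/1400 = 6077/1400 ≈ 4.3407)
X(z) = -45*z (X(z) = 15*(-3*z) = -45*z)
v = 6072 (v = 3*((48 - 71)*(-88)) = 3*(-23*(-88)) = 3*2024 = 6072)
X(N) + v = -45*6077/1400 + 6072 = -54693/280 + 6072 = 1645467/280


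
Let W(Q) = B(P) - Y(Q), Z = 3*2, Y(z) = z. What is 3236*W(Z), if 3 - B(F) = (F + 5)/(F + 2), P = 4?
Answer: -14562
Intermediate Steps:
B(F) = 3 - (5 + F)/(2 + F) (B(F) = 3 - (F + 5)/(F + 2) = 3 - (5 + F)/(2 + F))
Z = 6
W(Q) = 3/2 - Q (W(Q) = (1 + 2*4)/(2 + 4) - Q = (1 + 8)/6 - Q = (⅙)*9 - Q = 3/2 - Q)
3236*W(Z) = 3236*(3/2 - 1*6) = 3236*(3/2 - 6) = 3236*(-9/2) = -14562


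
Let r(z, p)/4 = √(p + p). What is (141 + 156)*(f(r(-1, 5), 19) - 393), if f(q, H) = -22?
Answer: -123255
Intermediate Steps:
r(z, p) = 4*√2*√p (r(z, p) = 4*√(p + p) = 4*√(2*p) = 4*(√2*√p) = 4*√2*√p)
(141 + 156)*(f(r(-1, 5), 19) - 393) = (141 + 156)*(-22 - 393) = 297*(-415) = -123255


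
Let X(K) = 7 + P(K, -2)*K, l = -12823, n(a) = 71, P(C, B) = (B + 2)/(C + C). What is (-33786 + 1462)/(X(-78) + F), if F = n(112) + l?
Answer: 32324/12745 ≈ 2.5362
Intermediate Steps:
P(C, B) = (2 + B)/(2*C) (P(C, B) = (2 + B)/((2*C)) = (2 + B)*(1/(2*C)) = (2 + B)/(2*C))
X(K) = 7 (X(K) = 7 + ((2 - 2)/(2*K))*K = 7 + ((1/2)*0/K)*K = 7 + 0*K = 7 + 0 = 7)
F = -12752 (F = 71 - 12823 = -12752)
(-33786 + 1462)/(X(-78) + F) = (-33786 + 1462)/(7 - 12752) = -32324/(-12745) = -32324*(-1/12745) = 32324/12745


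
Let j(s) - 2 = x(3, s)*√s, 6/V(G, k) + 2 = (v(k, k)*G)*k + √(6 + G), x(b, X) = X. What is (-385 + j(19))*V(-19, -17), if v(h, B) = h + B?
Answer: 6*(383 - 19*√19)/(10984 - I*√13) ≈ 0.16397 + 5.3825e-5*I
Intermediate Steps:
v(h, B) = B + h
V(G, k) = 6/(-2 + √(6 + G) + 2*G*k²) (V(G, k) = 6/(-2 + (((k + k)*G)*k + √(6 + G))) = 6/(-2 + (((2*k)*G)*k + √(6 + G))) = 6/(-2 + ((2*G*k)*k + √(6 + G))) = 6/(-2 + (2*G*k² + √(6 + G))) = 6/(-2 + (√(6 + G) + 2*G*k²)) = 6/(-2 + √(6 + G) + 2*G*k²))
j(s) = 2 + s^(3/2) (j(s) = 2 + s*√s = 2 + s^(3/2))
(-385 + j(19))*V(-19, -17) = (-385 + (2 + 19^(3/2)))*(6/(-2 + √(6 - 19) + 2*(-19)*(-17)²)) = (-385 + (2 + 19*√19))*(6/(-2 + √(-13) + 2*(-19)*289)) = (-383 + 19*√19)*(6/(-2 + I*√13 - 10982)) = (-383 + 19*√19)*(6/(-10984 + I*√13)) = 6*(-383 + 19*√19)/(-10984 + I*√13)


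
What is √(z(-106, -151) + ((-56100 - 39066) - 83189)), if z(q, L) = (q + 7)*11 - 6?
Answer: 5*I*√7178 ≈ 423.62*I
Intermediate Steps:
z(q, L) = 71 + 11*q (z(q, L) = (7 + q)*11 - 6 = (77 + 11*q) - 6 = 71 + 11*q)
√(z(-106, -151) + ((-56100 - 39066) - 83189)) = √((71 + 11*(-106)) + ((-56100 - 39066) - 83189)) = √((71 - 1166) + (-95166 - 83189)) = √(-1095 - 178355) = √(-179450) = 5*I*√7178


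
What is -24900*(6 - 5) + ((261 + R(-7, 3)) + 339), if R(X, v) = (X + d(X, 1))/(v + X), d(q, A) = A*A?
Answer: -48597/2 ≈ -24299.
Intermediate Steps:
d(q, A) = A²
R(X, v) = (1 + X)/(X + v) (R(X, v) = (X + 1²)/(v + X) = (X + 1)/(X + v) = (1 + X)/(X + v))
-24900*(6 - 5) + ((261 + R(-7, 3)) + 339) = -24900*(6 - 5) + ((261 + (1 - 7)/(-7 + 3)) + 339) = -24900 + ((261 - 6/(-4)) + 339) = -1245*20 + ((261 - ¼*(-6)) + 339) = -24900 + ((261 + 3/2) + 339) = -24900 + (525/2 + 339) = -24900 + 1203/2 = -48597/2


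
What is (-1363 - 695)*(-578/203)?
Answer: 169932/29 ≈ 5859.7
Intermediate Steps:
(-1363 - 695)*(-578/203) = -(-1189524)/203 = -2058*(-578/203) = 169932/29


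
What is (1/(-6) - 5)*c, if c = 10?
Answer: -155/3 ≈ -51.667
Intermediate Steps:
(1/(-6) - 5)*c = (1/(-6) - 5)*10 = (-1/6 - 5)*10 = -31/6*10 = -155/3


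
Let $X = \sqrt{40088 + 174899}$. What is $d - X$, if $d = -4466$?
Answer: $-4466 - \sqrt{214987} \approx -4929.7$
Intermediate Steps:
$X = \sqrt{214987} \approx 463.67$
$d - X = -4466 - \sqrt{214987}$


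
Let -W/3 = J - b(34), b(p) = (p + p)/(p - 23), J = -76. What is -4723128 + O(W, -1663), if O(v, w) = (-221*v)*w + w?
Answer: 944749675/11 ≈ 8.5886e+7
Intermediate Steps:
b(p) = 2*p/(-23 + p) (b(p) = (2*p)/(-23 + p) = 2*p/(-23 + p))
W = 2712/11 (W = -3*(-76 - 2*34/(-23 + 34)) = -3*(-76 - 2*34/11) = -3*(-76 - 1*68/11) = -3*(-76 - 68/11) = -3*(-904/11) = 2712/11 ≈ 246.55)
O(v, w) = w - 221*v*w (O(v, w) = -221*v*w + w = w - 221*v*w)
-4723128 + O(W, -1663) = -4723128 - 1663*(1 - 221*2712/11) = -4723128 - 1663*(1 - 599352/11) = -4723128 - 1663*(-599341/11) = -4723128 + 996704083/11 = 944749675/11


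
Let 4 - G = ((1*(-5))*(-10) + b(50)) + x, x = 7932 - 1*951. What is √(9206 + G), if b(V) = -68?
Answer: √2247 ≈ 47.403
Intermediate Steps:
x = 6981 (x = 7932 - 951 = 6981)
G = -6959 (G = 4 - (((1*(-5))*(-10) - 68) + 6981) = 4 - ((-5*(-10) - 68) + 6981) = 4 - ((50 - 68) + 6981) = 4 - (-18 + 6981) = 4 - 1*6963 = 4 - 6963 = -6959)
√(9206 + G) = √(9206 - 6959) = √2247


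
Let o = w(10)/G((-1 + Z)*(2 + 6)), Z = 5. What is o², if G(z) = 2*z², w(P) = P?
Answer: 25/1048576 ≈ 2.3842e-5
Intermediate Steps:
o = 5/1024 (o = 10/((2*((-1 + 5)*(2 + 6))²)) = 10/((2*(4*8)²)) = 10/((2*32²)) = 10/((2*1024)) = 10/2048 = 10*(1/2048) = 5/1024 ≈ 0.0048828)
o² = (5/1024)² = 25/1048576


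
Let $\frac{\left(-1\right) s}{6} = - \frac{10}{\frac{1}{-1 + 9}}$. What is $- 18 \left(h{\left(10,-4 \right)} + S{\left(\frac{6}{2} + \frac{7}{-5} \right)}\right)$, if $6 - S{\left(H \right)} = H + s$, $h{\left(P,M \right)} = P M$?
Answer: $\frac{46404}{5} \approx 9280.8$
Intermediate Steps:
$s = 480$ ($s = - 6 \left(- \frac{10}{\frac{1}{-1 + 9}}\right) = - 6 \left(- \frac{10}{\frac{1}{8}}\right) = - 6 \left(- 10 \frac{1}{\frac{1}{8}}\right) = - 6 \left(\left(-10\right) 8\right) = \left(-6\right) \left(-80\right) = 480$)
$h{\left(P,M \right)} = M P$
$S{\left(H \right)} = -474 - H$ ($S{\left(H \right)} = 6 - \left(H + 480\right) = 6 - \left(480 + H\right) = -474 - H$)
$- 18 \left(h{\left(10,-4 \right)} + S{\left(\frac{6}{2} + \frac{7}{-5} \right)}\right) = - 18 \left(\left(-4\right) 10 - \left(474 + 3 - \frac{7}{5}\right)\right) = - 18 \left(-40 - \left(474 + 3 - \frac{7}{5}\right)\right) = - 18 \left(-40 - \frac{2378}{5}\right) = \left(-18\right) \left(- \frac{2578}{5}\right) = \frac{46404}{5}$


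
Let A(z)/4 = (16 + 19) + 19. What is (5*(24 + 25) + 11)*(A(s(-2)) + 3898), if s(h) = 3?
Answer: 1053184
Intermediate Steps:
A(z) = 216 (A(z) = 4*((16 + 19) + 19) = 4*(35 + 19) = 4*54 = 216)
(5*(24 + 25) + 11)*(A(s(-2)) + 3898) = (5*(24 + 25) + 11)*(216 + 3898) = (5*49 + 11)*4114 = (245 + 11)*4114 = 256*4114 = 1053184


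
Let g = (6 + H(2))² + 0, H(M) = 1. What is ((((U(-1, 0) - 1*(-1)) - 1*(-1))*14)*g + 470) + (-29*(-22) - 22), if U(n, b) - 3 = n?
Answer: 3830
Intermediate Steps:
U(n, b) = 3 + n
g = 49 (g = (6 + 1)² + 0 = 7² + 0 = 49 + 0 = 49)
((((U(-1, 0) - 1*(-1)) - 1*(-1))*14)*g + 470) + (-29*(-22) - 22) = (((((3 - 1) - 1*(-1)) - 1*(-1))*14)*49 + 470) + (-29*(-22) - 22) = ((((2 + 1) + 1)*14)*49 + 470) + (638 - 22) = (((3 + 1)*14)*49 + 470) + 616 = ((4*14)*49 + 470) + 616 = (56*49 + 470) + 616 = (2744 + 470) + 616 = 3214 + 616 = 3830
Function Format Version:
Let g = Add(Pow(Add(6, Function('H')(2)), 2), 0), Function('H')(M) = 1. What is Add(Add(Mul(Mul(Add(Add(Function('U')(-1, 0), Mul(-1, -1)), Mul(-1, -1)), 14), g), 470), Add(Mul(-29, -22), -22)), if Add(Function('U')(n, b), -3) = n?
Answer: 3830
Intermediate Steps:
Function('U')(n, b) = Add(3, n)
g = 49 (g = Add(Pow(Add(6, 1), 2), 0) = Add(Pow(7, 2), 0) = Add(49, 0) = 49)
Add(Add(Mul(Mul(Add(Add(Function('U')(-1, 0), Mul(-1, -1)), Mul(-1, -1)), 14), g), 470), Add(Mul(-29, -22), -22)) = Add(Add(Mul(Mul(Add(Add(Add(3, -1), Mul(-1, -1)), Mul(-1, -1)), 14), 49), 470), Add(Mul(-29, -22), -22)) = Add(Add(Mul(Mul(Add(Add(2, 1), 1), 14), 49), 470), Add(638, -22)) = Add(Add(Mul(Mul(Add(3, 1), 14), 49), 470), 616) = Add(Add(Mul(Mul(4, 14), 49), 470), 616) = Add(Add(Mul(56, 49), 470), 616) = Add(Add(2744, 470), 616) = Add(3214, 616) = 3830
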